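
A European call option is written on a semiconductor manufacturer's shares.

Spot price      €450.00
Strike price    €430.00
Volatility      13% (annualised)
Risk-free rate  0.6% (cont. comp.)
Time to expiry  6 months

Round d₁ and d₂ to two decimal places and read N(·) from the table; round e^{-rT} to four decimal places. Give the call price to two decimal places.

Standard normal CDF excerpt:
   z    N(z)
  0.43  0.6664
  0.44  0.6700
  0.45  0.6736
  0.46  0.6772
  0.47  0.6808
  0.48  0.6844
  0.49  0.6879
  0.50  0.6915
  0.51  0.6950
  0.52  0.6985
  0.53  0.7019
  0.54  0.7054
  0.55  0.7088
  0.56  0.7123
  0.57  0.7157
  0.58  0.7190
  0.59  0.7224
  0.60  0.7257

T = 0.5;  σ√T = 0.0919
d₁ = [ln(450/430) + (0.006 + ½·0.13²)·0.5] / (σ√T) = (0.0455 + 0.0072) / 0.0919 = 0.5732 which rounds to 0.57
d₂ = 0.5732 − 0.0919 = 0.4812 which rounds to 0.48
exp(−rT) = exp(−0.006·0.5) = 0.9970
N(d₁) = N(0.57) = 0.7157;  N(d₂) = N(0.48) = 0.6844
C = 450·0.7157 − 430·0.9970·0.6844 = 322.0650 − 293.4091 = 28.6559

€28.66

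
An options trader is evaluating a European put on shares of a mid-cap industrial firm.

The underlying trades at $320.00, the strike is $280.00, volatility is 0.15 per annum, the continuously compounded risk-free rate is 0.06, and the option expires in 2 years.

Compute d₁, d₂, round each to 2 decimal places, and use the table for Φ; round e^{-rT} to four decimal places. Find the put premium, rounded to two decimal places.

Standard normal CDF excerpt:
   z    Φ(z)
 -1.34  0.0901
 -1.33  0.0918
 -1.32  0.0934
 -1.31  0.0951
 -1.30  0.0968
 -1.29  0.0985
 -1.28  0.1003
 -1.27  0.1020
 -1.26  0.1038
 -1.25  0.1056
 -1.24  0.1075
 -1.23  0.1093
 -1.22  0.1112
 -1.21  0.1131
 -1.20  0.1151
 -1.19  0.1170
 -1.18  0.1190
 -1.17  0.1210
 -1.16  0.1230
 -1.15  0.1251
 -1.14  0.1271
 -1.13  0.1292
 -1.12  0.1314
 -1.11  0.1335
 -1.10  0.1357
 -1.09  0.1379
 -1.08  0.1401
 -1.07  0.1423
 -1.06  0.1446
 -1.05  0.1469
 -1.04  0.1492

T = 2;  σ√T = 0.2121
d₁ = [ln(320/280) + (0.06 + 0.15²/2)·2] / 0.2121 = [0.1335 + 0.1425] / 0.2121 = 1.3012 → 1.30
d₂ = d₁ − σ√T = 1.3012 − 0.2121 = 1.0891 → 1.09
e^(−rT) = e^(−0.06·2) = 0.8869
N(−d₂) = N(-1.09) = 0.1379;  N(−d₁) = N(-1.30) = 0.0968
P = 280·0.8869·0.1379 − 320·0.0968 = 34.2450 − 30.9760 = 3.2690

$3.27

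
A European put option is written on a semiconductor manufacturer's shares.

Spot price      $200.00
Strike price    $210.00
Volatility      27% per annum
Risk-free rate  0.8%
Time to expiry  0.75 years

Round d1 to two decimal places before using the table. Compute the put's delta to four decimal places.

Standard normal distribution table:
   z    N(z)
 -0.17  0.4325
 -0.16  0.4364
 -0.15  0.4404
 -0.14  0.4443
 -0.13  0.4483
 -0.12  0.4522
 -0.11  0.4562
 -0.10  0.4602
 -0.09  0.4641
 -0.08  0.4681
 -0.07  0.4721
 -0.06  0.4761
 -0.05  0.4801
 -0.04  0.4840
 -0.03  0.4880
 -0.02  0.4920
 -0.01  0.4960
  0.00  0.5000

-0.5279

T = 0.75;  σ√T = 0.2338
ln(S/K) + (r + σ²/2)T = ln(200/210) + (0.008 + 0.27²/2)·0.75 = -0.0488 + 0.0333 = -0.0155
d₁ = -0.0155 / 0.2338 = -0.0661 ⇒ -0.07
N(d₁) = N(-0.07) = 0.4721
Δ_put = N(d₁) − 1 = 0.4721 − 1 = -0.5279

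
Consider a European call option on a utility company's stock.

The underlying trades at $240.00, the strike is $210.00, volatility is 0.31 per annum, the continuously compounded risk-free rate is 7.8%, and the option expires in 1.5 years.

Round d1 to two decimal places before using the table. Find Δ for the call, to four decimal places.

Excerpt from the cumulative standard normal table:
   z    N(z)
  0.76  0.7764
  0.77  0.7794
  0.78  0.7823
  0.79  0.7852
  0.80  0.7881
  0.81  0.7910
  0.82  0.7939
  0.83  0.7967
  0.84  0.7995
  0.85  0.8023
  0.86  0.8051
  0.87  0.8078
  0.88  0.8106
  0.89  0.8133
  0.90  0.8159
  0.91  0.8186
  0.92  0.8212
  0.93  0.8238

0.8023

σ√T = 0.31·√1.5 = 0.3797
d₁ = [ln(240/210) + (0.078 + 0.31²/2)·1.5] / 0.3797 = [0.1335 + 0.1891] / 0.3797 = 0.8497 ⇒ 0.85
N(d₁) = N(0.85) = 0.8023
Δ_call = N(d₁) = 0.8023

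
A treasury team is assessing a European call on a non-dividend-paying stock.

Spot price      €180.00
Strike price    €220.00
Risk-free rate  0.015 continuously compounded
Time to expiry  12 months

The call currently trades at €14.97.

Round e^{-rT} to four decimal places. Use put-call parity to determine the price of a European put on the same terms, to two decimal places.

exp(−rT) = exp(−0.015·1) = 0.9851
Put-call parity: C − P = S − K·e^(−rT) = 180 − 220·0.9851 = 180 − 216.7220 = -36.7220
P = C − (C − P) = 14.97 − (-36.7220) = 51.6920

€51.69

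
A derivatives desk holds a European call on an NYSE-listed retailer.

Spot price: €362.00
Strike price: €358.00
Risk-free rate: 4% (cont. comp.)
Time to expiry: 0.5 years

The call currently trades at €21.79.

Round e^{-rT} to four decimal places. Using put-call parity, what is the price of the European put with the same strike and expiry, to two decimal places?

€10.70

e^(−rT) = e^(−0.04·0.5) = 0.9802
Put-call parity: C − P = S − K·e^(−rT) = 362 − 358·0.9802 = 362 − 350.9116 = 11.0884
P = C − (C − P) = 21.79 − (11.0884) = 10.7016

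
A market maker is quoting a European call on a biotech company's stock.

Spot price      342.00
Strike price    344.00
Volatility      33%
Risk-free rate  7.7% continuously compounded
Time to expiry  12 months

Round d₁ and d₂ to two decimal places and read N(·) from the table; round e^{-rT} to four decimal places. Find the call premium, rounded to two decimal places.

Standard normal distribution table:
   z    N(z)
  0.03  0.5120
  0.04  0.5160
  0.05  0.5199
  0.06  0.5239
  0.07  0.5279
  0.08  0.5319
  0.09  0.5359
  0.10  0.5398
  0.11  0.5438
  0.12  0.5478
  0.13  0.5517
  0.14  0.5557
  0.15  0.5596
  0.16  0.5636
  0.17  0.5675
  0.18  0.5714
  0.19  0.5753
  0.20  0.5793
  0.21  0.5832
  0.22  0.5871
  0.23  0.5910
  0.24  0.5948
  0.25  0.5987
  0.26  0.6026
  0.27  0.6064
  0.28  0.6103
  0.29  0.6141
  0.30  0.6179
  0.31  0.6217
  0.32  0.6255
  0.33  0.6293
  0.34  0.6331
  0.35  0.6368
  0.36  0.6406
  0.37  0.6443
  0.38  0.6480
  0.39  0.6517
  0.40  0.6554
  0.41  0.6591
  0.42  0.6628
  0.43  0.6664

σ√T = 0.33·√1 = 0.3300
d₁ = [ln(342/344) + (0.077 + 0.33²/2)·1] / 0.3300 = [-0.0058 + 0.1315] / 0.3300 = 0.3807 ≈ 0.38
d₂ = d₁ − σ√T = 0.3807 − 0.3300 = 0.0507 ≈ 0.05
e^(−rT) = e^(−0.077·1) = 0.9259
N(d₁) = N(0.38) = 0.6480;  N(d₂) = N(0.05) = 0.5199
C = 342·0.6480 − 344·0.9259·0.5199 = 221.6160 − 165.5931 = 56.0229

56.02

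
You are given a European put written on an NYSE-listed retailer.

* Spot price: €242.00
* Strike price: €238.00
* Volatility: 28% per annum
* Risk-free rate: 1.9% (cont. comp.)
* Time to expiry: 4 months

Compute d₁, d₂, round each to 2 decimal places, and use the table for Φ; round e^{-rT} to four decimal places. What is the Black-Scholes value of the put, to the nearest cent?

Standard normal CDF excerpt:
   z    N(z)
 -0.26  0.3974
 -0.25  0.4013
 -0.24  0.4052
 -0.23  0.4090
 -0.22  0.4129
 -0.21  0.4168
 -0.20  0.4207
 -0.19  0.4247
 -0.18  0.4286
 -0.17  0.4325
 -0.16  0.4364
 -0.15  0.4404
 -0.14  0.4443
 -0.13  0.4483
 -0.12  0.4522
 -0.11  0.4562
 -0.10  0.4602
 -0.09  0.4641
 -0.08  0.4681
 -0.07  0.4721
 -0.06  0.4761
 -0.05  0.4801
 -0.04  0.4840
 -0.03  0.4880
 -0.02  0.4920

€12.68

T = 0.3333;  σ√T = 0.1617
d₁ = [ln(242/238) + (0.019 + 0.28²/2)·0.3333] / 0.1617 = [0.0167 + 0.0194] / 0.1617 = 0.2231 → 0.22
d₂ = d₁ − σ√T = 0.2231 − 0.1617 = 0.0614 → 0.06
e^(−rT) = e^(−0.019·0.3333) = 0.9937
P = 238·0.9937·N(-0.06) − 242·N(-0.22) = 238·0.9937·0.4761 − 242·0.4129 = 112.5979 − 99.9218 = 12.6761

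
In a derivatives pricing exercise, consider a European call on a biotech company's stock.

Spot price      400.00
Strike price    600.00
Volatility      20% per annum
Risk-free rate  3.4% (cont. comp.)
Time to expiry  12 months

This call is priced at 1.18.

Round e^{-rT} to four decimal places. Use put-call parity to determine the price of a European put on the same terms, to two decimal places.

181.14

e^(−rT) = e^(−0.034·1) = 0.9666
Put-call parity: C − P = S − K·e^(−rT) = 400 − 600·0.9666 = 400 − 579.9600 = -179.9600
P = C − (C − P) = 1.18 − (-179.9600) = 181.1400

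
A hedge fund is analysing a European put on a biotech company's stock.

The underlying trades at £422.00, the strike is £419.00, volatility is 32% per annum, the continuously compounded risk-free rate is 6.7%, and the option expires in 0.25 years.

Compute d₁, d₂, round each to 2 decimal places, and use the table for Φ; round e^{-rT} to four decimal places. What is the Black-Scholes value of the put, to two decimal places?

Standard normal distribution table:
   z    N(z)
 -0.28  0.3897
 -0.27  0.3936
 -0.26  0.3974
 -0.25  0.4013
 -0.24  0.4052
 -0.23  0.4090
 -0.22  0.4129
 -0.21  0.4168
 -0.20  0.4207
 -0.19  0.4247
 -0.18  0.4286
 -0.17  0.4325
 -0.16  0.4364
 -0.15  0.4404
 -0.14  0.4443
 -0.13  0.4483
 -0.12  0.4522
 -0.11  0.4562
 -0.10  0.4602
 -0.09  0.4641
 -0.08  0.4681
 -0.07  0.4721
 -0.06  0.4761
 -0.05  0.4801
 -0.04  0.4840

T = 0.25;  σ√T = 0.1600
ln(S/K) + (r + σ²/2)T = ln(422/419) + (0.067 + 0.32²/2)·0.25 = 0.0071 + 0.0295 = 0.0367
d₁ = 0.0367 / 0.1600 = 0.2293 which rounds to 0.23
d₂ = d₁ − σ√T = 0.2293 − 0.1600 = 0.0693 which rounds to 0.07
exp(−rT) = exp(−0.067·0.25) = 0.9834
P = 419·0.9834·N(-0.07) − 422·N(-0.23) = 419·0.9834·0.4721 − 422·0.4090 = 194.5263 − 172.5980 = 21.9283

£21.93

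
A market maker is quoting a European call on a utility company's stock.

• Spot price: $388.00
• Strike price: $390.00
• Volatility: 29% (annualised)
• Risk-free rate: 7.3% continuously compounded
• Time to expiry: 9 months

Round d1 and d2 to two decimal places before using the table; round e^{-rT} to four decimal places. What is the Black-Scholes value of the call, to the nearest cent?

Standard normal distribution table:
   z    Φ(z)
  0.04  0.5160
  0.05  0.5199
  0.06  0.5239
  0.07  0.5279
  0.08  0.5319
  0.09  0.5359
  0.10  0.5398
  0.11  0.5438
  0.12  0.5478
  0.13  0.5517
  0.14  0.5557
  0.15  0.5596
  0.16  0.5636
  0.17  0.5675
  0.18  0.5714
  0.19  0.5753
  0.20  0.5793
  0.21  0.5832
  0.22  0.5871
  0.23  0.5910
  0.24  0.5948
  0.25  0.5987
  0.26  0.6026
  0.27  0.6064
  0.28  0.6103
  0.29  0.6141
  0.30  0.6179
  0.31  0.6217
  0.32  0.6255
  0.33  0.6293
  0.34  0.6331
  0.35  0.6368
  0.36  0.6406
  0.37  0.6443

σ√T = 0.29 × 0.8660 = 0.2511
ln(S/K) + (r + σ²/2)T = ln(388/390) + (0.073 + 0.29²/2)·0.75 = -0.0051 + 0.0863 = 0.0811
d₁ = 0.0811 / 0.2511 = 0.3231 ⇒ 0.32
d₂ = d₁ − σ√T = 0.3231 − 0.2511 = 0.0720 ⇒ 0.07
exp(−rT) = exp(−0.073·0.75) = 0.9467
C = 388·N(0.32) − 390·0.9467·N(0.07) = 388·0.6255 − 390·0.9467·0.5279 = 242.6940 − 194.9075 = 47.7865

$47.79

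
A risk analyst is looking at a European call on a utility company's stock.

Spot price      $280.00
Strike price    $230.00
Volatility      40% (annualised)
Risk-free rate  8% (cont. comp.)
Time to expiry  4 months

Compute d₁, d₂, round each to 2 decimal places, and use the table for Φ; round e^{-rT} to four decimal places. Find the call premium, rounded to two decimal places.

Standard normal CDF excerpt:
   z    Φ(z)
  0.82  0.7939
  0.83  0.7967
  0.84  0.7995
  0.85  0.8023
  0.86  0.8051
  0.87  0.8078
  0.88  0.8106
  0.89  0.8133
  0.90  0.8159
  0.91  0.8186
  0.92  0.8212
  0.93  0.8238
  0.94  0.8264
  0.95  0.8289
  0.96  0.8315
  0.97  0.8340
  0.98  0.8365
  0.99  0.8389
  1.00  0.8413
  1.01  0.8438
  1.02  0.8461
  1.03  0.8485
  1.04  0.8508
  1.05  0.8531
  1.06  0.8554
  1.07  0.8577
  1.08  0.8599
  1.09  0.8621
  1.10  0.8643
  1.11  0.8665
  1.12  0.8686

σ√T = 0.4·√0.3333 = 0.2309
d₁ = [ln(280/230) + (0.08 + ½·0.4²)·0.3333] / (σ√T) = (0.1967 + 0.0533) / 0.2309 = 1.0827 → 1.08
d₂ = 1.0827 − 0.2309 = 0.8518 → 0.85
exp(−rT) = exp(−0.08·0.3333) = 0.9737
N(d₁) = N(1.08) = 0.8599;  N(d₂) = N(0.85) = 0.8023
C = 280·0.8599 − 230·0.9737·0.8023 = 240.7720 − 179.6759 = 61.0961

$61.10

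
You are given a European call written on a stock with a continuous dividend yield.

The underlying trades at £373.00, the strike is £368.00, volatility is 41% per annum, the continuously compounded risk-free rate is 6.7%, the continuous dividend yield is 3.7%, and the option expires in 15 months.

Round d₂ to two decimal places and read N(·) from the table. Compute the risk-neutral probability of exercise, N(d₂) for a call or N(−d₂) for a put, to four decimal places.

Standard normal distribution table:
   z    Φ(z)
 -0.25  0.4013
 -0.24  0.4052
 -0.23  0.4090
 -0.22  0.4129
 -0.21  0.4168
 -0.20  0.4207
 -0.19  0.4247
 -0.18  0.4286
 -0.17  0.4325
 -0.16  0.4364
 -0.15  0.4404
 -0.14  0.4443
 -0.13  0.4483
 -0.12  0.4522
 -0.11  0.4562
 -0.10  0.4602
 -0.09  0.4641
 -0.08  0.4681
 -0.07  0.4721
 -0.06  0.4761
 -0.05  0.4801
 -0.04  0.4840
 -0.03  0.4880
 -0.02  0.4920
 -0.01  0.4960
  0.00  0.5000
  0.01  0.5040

0.4522

σ√T = 0.41 × 1.1180 = 0.4584
ln(S/K) + (r − q + σ²/2)T = ln(373/368) + (0.067 − 0.037 + 0.41²/2)·1.25 = 0.0135 + 0.1426 = 0.1561
d₁ = 0.1561 / 0.4584 = 0.3404 ≈ 0.34
d₂ = d₁ − σ√T = 0.3404 − 0.4584 = -0.1179 ≈ -0.12
Risk-neutral Pr[S_T > K] = N(d₂) = N(-0.12) = 0.4522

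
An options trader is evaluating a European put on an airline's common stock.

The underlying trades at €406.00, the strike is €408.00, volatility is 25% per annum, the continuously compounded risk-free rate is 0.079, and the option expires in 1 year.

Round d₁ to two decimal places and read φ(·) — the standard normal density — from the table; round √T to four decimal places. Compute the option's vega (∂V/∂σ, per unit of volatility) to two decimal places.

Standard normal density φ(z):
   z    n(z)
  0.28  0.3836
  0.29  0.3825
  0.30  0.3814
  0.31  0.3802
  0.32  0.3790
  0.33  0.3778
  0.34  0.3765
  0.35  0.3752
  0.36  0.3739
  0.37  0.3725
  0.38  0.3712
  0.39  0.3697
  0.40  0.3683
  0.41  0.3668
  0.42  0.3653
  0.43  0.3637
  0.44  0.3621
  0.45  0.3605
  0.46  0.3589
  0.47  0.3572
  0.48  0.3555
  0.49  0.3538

148.31

σ√T = 0.25 × 1.0000 = 0.2500
d₁ = [ln(406/408) + (0.079 + 0.25²/2)·1] / 0.2500 = [-0.0049 + 0.1103] / 0.2500 = 0.4213 which rounds to 0.42
√T = √1 = 1.0000
φ(d₁) = φ(0.42) = 0.3653
vega = S·φ(d₁)·√T = 406·0.3653·1.0000 = 148.3118
(Vega is the same for a European call and put with the same parameters.)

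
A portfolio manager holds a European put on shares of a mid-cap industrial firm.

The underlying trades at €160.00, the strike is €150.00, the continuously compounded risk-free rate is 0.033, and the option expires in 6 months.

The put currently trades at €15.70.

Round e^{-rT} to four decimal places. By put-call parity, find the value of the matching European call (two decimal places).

€28.16

e^(−rT) = e^(−0.033·0.5) = 0.9836
Put-call parity: C − P = S − K·e^(−rT) = 160 − 150·0.9836 = 160 − 147.5400 = 12.4600
C = P + (C − P) = 15.70 + (12.4600) = 28.1600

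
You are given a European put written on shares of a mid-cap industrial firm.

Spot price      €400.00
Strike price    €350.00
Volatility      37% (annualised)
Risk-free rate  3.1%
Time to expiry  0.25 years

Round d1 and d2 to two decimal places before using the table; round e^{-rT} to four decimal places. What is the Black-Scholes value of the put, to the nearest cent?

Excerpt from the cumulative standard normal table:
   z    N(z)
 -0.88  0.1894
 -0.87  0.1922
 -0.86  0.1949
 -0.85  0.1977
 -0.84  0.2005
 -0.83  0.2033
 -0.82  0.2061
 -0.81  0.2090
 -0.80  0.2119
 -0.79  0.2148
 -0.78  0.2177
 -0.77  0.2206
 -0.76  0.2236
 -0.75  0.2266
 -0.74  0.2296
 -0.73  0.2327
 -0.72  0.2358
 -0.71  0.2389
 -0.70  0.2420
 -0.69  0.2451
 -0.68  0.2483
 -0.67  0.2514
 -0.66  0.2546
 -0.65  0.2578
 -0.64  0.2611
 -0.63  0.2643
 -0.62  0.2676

σ√T = 0.37 × 0.5000 = 0.1850
ln(S/K) + (r + σ²/2)T = ln(400/350) + (0.031 + 0.37²/2)·0.25 = 0.1335 + 0.0249 = 0.1584
d₁ = 0.1584 / 0.1850 = 0.8562 which rounds to 0.86
d₂ = d₁ − σ√T = 0.8562 − 0.1850 = 0.6712 which rounds to 0.67
e^(−rT) = e^(−0.031·0.25) = 0.9923
N(−d₂) = N(-0.67) = 0.2514;  N(−d₁) = N(-0.86) = 0.1949
P = 350·0.9923·0.2514 − 400·0.1949 = 87.3125 − 77.9600 = 9.3525

€9.35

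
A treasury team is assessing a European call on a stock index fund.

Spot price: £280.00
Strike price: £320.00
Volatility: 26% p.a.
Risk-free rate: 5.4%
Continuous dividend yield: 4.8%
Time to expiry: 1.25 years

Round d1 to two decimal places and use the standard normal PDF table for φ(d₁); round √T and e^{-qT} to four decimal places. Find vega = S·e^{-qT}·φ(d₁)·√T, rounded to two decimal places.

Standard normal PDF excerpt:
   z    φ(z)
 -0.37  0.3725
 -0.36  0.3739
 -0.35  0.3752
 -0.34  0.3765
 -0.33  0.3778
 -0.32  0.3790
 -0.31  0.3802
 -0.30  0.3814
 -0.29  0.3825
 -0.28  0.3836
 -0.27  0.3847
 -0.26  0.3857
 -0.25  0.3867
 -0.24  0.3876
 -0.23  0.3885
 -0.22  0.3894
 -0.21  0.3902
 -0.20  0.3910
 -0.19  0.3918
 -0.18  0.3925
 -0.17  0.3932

112.77

σ√T = 0.26 × 1.1180 = 0.2907
d₁ = [ln(280/320) + (0.054 − 0.048 + 0.26²/2)·1.25] / 0.2907 = [-0.1335 + 0.0498] / 0.2907 = -0.2882 ≈ -0.29
√T = √1.25 = 1.1180
φ(d₁) = φ(-0.29) = 0.3825
e^(−qT) = e^(−0.048·1.25) = 0.9418
vega = S·e^(−qT)·φ(d₁)·√T = 280·0.9418·0.3825·1.1180 = 112.7691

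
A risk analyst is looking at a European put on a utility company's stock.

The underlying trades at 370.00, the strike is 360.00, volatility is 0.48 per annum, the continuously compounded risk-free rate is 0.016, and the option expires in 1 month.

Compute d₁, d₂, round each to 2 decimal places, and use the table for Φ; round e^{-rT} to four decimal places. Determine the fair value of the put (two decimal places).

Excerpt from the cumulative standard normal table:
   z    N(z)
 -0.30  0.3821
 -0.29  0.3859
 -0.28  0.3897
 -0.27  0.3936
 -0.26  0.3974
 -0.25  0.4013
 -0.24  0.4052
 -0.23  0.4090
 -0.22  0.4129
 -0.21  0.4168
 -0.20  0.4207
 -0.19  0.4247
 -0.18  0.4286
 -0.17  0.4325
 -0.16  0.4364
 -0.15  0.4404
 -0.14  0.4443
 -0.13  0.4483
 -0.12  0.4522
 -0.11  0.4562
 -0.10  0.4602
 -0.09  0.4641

σ√T = 0.48 × 0.2887 = 0.1386
d₁ = [ln(370/360) + (0.016 + ½·0.48²)·0.08333] / (σ√T) = (0.0274 + 0.0109) / 0.1386 = 0.2766 ⇒ 0.28
d₂ = 0.2766 − 0.1386 = 0.1381 ⇒ 0.14
e^(−rT) = e^(−0.016·0.08333) = 0.9987
N(−d₂) = N(-0.14) = 0.4443;  N(−d₁) = N(-0.28) = 0.3897
P = 360·0.9987·0.4443 − 370·0.3897 = 159.7401 − 144.1890 = 15.5511

15.55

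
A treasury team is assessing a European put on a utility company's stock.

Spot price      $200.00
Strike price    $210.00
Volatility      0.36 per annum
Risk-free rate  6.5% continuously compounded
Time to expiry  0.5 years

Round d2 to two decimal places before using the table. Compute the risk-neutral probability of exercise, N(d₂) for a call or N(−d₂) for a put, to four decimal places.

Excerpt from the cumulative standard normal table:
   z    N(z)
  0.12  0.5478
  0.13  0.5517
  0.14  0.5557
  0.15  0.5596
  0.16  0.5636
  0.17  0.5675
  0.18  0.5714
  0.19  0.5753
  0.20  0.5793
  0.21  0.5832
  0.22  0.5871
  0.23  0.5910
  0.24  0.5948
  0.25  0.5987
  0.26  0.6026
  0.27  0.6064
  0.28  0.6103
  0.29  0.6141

0.5753

σ√T = 0.36·√0.5 = 0.2546
d₁ = [ln(200/210) + (0.065 + 0.36²/2)·0.5] / 0.2546 = [-0.0488 + 0.0649] / 0.2546 = 0.0633 → 0.06
d₂ = d₁ − σ√T = 0.0633 − 0.2546 = -0.1913 → -0.19
Risk-neutral Pr[S_T < K] = N(−d₂) = N(0.19) = 0.5753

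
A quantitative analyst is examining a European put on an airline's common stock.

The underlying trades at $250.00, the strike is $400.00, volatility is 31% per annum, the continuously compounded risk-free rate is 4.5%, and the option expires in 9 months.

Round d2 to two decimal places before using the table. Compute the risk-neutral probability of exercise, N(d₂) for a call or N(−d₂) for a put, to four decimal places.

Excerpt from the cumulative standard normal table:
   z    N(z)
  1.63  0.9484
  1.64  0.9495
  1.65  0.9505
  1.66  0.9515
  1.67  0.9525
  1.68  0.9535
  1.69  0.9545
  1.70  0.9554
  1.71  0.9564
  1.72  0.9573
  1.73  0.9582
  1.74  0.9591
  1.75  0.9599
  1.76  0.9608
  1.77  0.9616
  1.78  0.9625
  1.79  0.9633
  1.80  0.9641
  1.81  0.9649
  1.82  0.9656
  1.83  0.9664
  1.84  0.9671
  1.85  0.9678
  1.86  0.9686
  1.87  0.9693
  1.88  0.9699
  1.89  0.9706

0.9608

σ√T = 0.31·√0.75 = 0.2685
d₁ = [ln(250/400) + (0.045 + 0.31²/2)·0.75] / 0.2685 = [-0.4700 + 0.0698] / 0.2685 = -1.4907 → -1.49
d₂ = d₁ − σ√T = -1.4907 − 0.2685 = -1.7592 → -1.76
Risk-neutral Pr[S_T < K] = N(−d₂) = N(1.76) = 0.9608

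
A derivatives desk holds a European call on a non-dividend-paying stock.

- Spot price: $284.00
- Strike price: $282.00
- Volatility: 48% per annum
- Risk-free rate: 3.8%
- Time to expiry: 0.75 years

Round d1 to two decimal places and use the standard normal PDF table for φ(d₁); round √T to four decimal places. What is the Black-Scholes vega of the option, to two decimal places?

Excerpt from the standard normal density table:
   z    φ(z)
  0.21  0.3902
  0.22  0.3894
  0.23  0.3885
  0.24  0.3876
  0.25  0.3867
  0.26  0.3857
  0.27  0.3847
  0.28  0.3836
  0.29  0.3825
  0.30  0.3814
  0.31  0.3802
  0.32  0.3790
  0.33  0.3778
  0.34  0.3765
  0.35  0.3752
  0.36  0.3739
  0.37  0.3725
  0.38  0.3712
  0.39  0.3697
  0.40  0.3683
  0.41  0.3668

94.07

σ√T = 0.48 × 0.8660 = 0.4157
d₁ = [ln(284/282) + (0.038 + 0.48²/2)·0.75] / 0.4157 = [0.0071 + 0.1149] / 0.4157 = 0.2934 ⇒ 0.29
√T = √0.75 = 0.8660
φ(d₁) = φ(0.29) = 0.3825
vega = S·φ(d₁)·√T = 284·0.3825·0.8660 = 94.0736
(Vega is the same for a European call and put with the same parameters.)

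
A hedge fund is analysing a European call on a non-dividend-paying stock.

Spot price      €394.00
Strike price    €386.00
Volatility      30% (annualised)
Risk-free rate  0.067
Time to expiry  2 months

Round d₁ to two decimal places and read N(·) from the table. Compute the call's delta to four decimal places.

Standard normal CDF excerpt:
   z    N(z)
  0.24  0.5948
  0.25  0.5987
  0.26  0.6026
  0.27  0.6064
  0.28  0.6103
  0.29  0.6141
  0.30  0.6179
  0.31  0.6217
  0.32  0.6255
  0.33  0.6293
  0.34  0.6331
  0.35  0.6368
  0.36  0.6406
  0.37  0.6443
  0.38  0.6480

T = 0.1667;  σ√T = 0.1225
d₁ = [ln(394/386) + (0.067 + ½·0.3²)·0.1667] / (σ√T) = (0.0205 + 0.0187) / 0.1225 = 0.3199 which rounds to 0.32
N(d₁) = N(0.32) = 0.6255
Δ_call = N(d₁) = 0.6255

0.6255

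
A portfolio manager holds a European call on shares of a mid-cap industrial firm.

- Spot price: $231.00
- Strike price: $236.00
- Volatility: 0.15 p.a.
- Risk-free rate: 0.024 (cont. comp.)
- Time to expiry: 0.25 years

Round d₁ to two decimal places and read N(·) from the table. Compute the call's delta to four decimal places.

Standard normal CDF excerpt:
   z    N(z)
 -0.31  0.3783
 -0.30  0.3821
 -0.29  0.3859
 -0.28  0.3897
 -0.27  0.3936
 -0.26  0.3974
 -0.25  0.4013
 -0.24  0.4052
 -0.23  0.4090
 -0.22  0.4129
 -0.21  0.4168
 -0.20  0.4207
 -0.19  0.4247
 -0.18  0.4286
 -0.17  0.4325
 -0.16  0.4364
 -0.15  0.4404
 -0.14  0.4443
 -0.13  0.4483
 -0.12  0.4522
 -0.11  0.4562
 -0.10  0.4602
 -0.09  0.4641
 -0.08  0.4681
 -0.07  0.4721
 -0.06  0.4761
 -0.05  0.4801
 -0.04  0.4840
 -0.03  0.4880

σ√T = 0.15 × 0.5000 = 0.0750
d₁ = [ln(231/236) + (0.024 + 0.15²/2)·0.25] / 0.0750 = [-0.0214 + 0.0088] / 0.0750 = -0.1680 ≈ -0.17
N(d₁) = N(-0.17) = 0.4325
Δ_call = N(d₁) = 0.4325

0.4325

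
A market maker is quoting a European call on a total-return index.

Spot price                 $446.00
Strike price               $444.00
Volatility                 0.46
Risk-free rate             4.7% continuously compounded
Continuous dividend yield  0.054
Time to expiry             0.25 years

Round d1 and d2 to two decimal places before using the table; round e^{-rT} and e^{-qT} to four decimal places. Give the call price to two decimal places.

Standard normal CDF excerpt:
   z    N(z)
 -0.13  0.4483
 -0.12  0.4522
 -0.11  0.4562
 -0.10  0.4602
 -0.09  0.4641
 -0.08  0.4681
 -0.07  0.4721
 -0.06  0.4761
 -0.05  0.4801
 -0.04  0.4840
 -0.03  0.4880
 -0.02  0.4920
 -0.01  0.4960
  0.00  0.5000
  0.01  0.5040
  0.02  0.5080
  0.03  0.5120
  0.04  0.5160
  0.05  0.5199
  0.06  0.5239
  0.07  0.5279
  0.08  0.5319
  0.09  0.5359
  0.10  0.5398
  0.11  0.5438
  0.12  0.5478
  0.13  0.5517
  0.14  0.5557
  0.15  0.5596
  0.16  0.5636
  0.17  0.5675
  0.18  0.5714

σ√T = 0.46·√0.25 = 0.2300
d₁ = [ln(446/444) + (0.047 − 0.054 + 0.46²/2)·0.25] / 0.2300 = [0.0045 + 0.0247] / 0.2300 = 0.1269 → 0.13
d₂ = d₁ − σ√T = 0.1269 − 0.2300 = -0.1031 → -0.10
exp(−qT) = exp(−0.054·0.25) = 0.9866;  exp(−rT) = exp(−0.047·0.25) = 0.9883
N(d₁) = N(0.13) = 0.5517;  N(d₂) = N(-0.10) = 0.4602
C = 446·0.9866·0.5517 − 444·0.9883·0.4602 = 242.7610 − 201.9382 = 40.8229

$40.82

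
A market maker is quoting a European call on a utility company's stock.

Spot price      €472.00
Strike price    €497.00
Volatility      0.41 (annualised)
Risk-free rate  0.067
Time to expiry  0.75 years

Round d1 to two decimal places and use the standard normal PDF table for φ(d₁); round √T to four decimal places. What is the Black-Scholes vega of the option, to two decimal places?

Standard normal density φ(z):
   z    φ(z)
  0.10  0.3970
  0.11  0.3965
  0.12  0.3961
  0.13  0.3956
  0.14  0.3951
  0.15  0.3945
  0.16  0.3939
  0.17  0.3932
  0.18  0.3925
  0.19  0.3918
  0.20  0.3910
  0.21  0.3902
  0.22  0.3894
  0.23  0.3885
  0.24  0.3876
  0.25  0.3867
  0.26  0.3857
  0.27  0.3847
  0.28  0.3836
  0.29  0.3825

σ√T = 0.41 × 0.8660 = 0.3551
ln(S/K) + (r + σ²/2)T = ln(472/497) + (0.067 + 0.41²/2)·0.75 = -0.0516 + 0.1133 = 0.0617
d₁ = 0.0617 / 0.3551 = 0.1737 → 0.17
√T = √0.75 = 0.8660
φ(d₁) = φ(0.17) = 0.3932
vega = S·φ(d₁)·√T = 472·0.3932·0.8660 = 160.7213
(Vega is the same for a European call and put with the same parameters.)

160.72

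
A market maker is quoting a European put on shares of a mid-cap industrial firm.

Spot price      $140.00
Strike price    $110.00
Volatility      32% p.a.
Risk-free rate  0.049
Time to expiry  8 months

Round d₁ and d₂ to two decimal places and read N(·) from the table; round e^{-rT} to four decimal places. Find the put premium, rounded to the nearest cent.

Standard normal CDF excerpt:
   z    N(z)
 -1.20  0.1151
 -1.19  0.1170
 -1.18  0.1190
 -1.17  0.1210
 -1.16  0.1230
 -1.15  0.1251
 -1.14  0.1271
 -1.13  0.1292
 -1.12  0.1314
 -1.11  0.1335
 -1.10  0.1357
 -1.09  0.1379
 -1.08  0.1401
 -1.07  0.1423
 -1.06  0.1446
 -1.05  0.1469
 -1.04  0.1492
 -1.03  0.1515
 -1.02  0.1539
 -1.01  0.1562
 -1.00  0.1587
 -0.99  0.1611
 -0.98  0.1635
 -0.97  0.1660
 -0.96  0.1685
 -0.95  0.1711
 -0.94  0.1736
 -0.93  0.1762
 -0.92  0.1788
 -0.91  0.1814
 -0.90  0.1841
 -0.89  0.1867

σ√T = 0.32 × 0.8165 = 0.2613
d₁ = [ln(140/110) + (0.049 + ½·0.32²)·0.6667] / (σ√T) = (0.2412 + 0.0668) / 0.2613 = 1.1787 ≈ 1.18
d₂ = 1.1787 − 0.2613 = 0.9174 ≈ 0.92
e^(−rT) = e^(−0.049·0.6667) = 0.9679
N(−d₂) = N(-0.92) = 0.1788;  N(−d₁) = N(-1.18) = 0.1190
P = 110·0.9679·0.1788 − 140·0.1190 = 19.0367 − 16.6600 = 2.3767

$2.38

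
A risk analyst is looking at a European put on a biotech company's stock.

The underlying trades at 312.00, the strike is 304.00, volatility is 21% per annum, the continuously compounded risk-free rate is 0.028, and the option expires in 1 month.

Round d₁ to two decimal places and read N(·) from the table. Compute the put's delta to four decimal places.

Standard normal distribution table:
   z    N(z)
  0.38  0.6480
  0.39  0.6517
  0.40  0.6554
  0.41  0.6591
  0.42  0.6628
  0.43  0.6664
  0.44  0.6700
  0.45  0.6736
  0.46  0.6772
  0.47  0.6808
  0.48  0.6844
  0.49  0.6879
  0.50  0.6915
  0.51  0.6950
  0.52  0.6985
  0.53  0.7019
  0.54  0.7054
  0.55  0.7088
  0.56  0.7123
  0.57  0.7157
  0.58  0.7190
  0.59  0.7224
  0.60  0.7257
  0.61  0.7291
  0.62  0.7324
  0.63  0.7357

σ√T = 0.21 × 0.2887 = 0.0606
d₁ = [ln(312/304) + (0.028 + 0.21²/2)·0.08333] / 0.0606 = [0.0260 + 0.0042] / 0.0606 = 0.4973 ⇒ 0.50
N(d₁) = N(0.50) = 0.6915
Δ_put = N(d₁) − 1 = 0.6915 − 1 = -0.3085

-0.3085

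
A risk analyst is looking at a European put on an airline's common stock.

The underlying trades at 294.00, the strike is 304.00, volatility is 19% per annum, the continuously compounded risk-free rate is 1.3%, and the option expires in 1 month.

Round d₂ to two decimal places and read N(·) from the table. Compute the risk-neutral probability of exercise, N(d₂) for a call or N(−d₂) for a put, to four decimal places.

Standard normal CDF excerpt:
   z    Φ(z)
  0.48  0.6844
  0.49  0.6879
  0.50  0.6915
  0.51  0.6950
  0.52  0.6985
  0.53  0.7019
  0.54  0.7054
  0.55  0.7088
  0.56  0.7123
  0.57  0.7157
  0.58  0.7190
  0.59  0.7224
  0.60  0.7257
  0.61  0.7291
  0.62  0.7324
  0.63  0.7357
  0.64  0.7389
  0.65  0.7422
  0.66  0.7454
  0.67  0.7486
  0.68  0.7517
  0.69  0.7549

0.7324

T = 0.08333;  σ√T = 0.0548
d₁ = [ln(294/304) + (0.013 + ½·0.19²)·0.08333] / (σ√T) = (-0.0334 + 0.0026) / 0.0548 = -0.5627 ≈ -0.56
d₂ = -0.5627 − 0.0548 = -0.6175 ≈ -0.62
Pr(exercise) under Q = N(−d₂) = N(0.62) = 0.7324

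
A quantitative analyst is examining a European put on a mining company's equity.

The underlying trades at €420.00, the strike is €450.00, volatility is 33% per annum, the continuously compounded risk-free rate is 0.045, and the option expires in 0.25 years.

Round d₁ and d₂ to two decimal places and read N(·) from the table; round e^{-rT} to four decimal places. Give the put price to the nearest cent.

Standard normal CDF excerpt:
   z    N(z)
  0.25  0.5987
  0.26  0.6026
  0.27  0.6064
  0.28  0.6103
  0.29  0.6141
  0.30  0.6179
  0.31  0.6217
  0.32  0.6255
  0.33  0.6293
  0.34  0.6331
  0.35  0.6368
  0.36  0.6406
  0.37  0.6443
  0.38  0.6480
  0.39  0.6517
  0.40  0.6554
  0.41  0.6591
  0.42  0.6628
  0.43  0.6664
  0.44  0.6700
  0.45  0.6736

T = 0.25;  σ√T = 0.1650
d₁ = [ln(420/450) + (0.045 + 0.33²/2)·0.25] / 0.1650 = [-0.0690 + 0.0249] / 0.1650 = -0.2675 ≈ -0.27
d₂ = d₁ − σ√T = -0.2675 − 0.1650 = -0.4325 ≈ -0.43
e^(−rT) = e^(−0.045·0.25) = 0.9888
P = 450·0.9888·N(0.43) − 420·N(0.27) = 450·0.9888·0.6664 − 420·0.6064 = 296.5213 − 254.6880 = 41.8333

€41.83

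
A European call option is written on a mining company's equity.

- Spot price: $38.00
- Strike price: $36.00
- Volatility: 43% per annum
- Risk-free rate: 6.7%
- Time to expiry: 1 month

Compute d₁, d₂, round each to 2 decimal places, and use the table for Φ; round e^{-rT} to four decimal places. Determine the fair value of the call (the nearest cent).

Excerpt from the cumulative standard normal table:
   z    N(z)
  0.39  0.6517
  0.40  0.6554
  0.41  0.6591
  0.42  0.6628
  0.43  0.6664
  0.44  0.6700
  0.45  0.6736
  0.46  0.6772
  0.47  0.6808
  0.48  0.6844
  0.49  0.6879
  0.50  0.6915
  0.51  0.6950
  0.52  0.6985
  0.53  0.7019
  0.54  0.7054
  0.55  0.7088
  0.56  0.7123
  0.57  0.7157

$3.08

T = 0.08333;  σ√T = 0.1241
ln(S/K) + (r + σ²/2)T = ln(38/36) + (0.067 + 0.43²/2)·0.08333 = 0.0541 + 0.0133 = 0.0674
d₁ = 0.0674 / 0.1241 = 0.5426 ≈ 0.54
d₂ = d₁ − σ√T = 0.5426 − 0.1241 = 0.4185 ≈ 0.42
exp(−rT) = exp(−0.067·0.08333) = 0.9944
C = 38·N(0.54) − 36·0.9944·N(0.42) = 38·0.7054 − 36·0.9944·0.6628 = 26.8052 − 23.7272 = 3.0780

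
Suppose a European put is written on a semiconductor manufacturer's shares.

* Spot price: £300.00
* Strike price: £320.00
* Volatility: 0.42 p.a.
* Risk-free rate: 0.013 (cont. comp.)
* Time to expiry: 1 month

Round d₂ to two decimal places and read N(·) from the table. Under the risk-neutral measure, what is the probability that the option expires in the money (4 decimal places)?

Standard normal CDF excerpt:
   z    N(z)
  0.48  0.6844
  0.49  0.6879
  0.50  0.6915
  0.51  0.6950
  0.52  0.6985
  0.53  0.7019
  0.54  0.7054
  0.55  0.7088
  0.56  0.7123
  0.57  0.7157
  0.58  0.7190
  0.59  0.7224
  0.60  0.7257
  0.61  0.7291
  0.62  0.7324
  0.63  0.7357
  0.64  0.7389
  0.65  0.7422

T = 0.08333;  σ√T = 0.1212
d₁ = [ln(300/320) + (0.013 + ½·0.42²)·0.08333] / (σ√T) = (-0.0645 + 0.0084) / 0.1212 = -0.4627 which rounds to -0.46
d₂ = -0.4627 − 0.1212 = -0.5840 which rounds to -0.58
Risk-neutral Pr[S_T < K] = N(−d₂) = N(0.58) = 0.7190

0.7190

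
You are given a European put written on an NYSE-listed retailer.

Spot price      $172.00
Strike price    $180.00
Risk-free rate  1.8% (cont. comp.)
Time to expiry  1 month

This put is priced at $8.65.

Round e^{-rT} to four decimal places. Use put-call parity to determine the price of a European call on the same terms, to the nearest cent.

exp(−rT) = exp(−0.018·0.08333) = 0.9985
Put-call parity: C − P = S − K·e^(−rT) = 172 − 180·0.9985 = 172 − 179.7300 = -7.7300
C = P + (C − P) = 8.65 + (-7.7300) = 0.9200

$0.92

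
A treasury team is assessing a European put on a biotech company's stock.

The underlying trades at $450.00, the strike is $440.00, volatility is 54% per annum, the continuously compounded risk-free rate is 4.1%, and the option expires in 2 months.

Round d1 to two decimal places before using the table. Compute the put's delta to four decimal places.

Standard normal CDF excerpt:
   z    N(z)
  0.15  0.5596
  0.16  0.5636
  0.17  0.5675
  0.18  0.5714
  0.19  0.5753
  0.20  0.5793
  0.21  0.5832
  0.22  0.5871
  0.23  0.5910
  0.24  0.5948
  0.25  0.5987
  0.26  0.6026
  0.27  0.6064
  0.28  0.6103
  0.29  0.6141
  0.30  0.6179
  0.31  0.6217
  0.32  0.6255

-0.4052

σ√T = 0.54 × 0.4082 = 0.2205
ln(S/K) + (r + σ²/2)T = ln(450/440) + (0.041 + 0.54²/2)·0.1667 = 0.0225 + 0.0311 = 0.0536
d₁ = 0.0536 / 0.2205 = 0.2432 ⇒ 0.24
N(d₁) = N(0.24) = 0.5948
Δ_put = N(d₁) − 1 = 0.5948 − 1 = -0.4052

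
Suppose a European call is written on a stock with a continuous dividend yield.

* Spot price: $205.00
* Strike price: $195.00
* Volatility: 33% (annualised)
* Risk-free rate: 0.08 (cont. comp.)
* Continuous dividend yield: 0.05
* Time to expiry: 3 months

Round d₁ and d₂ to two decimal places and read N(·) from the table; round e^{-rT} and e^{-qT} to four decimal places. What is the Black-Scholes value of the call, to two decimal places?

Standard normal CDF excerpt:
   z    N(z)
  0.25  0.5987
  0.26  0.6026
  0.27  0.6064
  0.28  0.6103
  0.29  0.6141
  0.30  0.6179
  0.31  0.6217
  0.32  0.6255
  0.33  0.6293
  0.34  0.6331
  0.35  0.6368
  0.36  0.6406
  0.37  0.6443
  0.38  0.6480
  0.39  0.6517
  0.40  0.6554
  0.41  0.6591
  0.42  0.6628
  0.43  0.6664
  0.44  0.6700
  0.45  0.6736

$19.01

σ√T = 0.33 × 0.5000 = 0.1650
ln(S/K) + (r − q + σ²/2)T = ln(205/195) + (0.08 − 0.05 + 0.33²/2)·0.25 = 0.0500 + 0.0211 = 0.0711
d₁ = 0.0711 / 0.1650 = 0.4310 → 0.43
d₂ = d₁ − σ√T = 0.4310 − 0.1650 = 0.2660 → 0.27
exp(−qT) = exp(−0.05·0.25) = 0.9876;  exp(−rT) = exp(−0.08·0.25) = 0.9802
N(d₁) = N(0.43) = 0.6664;  N(d₂) = N(0.27) = 0.6064
C = 205·0.9876·0.6664 − 195·0.9802·0.6064 = 134.9180 − 115.9067 = 19.0113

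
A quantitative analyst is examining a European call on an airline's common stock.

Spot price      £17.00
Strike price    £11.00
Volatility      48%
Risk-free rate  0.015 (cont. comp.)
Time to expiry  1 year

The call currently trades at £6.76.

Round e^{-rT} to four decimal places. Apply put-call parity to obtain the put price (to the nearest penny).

e^(−rT) = e^(−0.015·1) = 0.9851
Put-call parity: C − P = S − K·e^(−rT) = 17 − 11·0.9851 = 17 − 10.8361 = 6.1639
P = C − (C − P) = 6.76 − (6.1639) = 0.5961

£0.60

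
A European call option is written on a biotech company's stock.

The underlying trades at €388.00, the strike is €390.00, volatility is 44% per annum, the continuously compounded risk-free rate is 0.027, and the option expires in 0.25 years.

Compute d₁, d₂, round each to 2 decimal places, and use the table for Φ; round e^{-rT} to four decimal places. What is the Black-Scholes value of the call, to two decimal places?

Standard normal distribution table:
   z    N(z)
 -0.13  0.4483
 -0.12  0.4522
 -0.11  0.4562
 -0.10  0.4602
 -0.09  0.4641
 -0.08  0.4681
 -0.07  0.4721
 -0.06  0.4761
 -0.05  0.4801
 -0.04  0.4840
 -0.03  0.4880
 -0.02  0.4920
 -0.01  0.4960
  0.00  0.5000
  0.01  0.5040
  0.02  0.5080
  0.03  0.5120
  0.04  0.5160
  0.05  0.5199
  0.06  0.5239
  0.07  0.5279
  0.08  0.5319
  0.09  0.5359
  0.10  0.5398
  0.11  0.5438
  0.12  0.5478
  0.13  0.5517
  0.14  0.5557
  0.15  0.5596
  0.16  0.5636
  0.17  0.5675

σ√T = 0.44·√0.25 = 0.2200
d₁ = [ln(388/390) + (0.027 + 0.44²/2)·0.25] / 0.2200 = [-0.0051 + 0.0309] / 0.2200 = 0.1173 ⇒ 0.12
d₂ = d₁ − σ√T = 0.1173 − 0.2200 = -0.1027 ⇒ -0.10
exp(−rT) = exp(−0.027·0.25) = 0.9933
N(d₁) = N(0.12) = 0.5478;  N(d₂) = N(-0.10) = 0.4602
C = 388·0.5478 − 390·0.9933·0.4602 = 212.5464 − 178.2755 = 34.2709

€34.27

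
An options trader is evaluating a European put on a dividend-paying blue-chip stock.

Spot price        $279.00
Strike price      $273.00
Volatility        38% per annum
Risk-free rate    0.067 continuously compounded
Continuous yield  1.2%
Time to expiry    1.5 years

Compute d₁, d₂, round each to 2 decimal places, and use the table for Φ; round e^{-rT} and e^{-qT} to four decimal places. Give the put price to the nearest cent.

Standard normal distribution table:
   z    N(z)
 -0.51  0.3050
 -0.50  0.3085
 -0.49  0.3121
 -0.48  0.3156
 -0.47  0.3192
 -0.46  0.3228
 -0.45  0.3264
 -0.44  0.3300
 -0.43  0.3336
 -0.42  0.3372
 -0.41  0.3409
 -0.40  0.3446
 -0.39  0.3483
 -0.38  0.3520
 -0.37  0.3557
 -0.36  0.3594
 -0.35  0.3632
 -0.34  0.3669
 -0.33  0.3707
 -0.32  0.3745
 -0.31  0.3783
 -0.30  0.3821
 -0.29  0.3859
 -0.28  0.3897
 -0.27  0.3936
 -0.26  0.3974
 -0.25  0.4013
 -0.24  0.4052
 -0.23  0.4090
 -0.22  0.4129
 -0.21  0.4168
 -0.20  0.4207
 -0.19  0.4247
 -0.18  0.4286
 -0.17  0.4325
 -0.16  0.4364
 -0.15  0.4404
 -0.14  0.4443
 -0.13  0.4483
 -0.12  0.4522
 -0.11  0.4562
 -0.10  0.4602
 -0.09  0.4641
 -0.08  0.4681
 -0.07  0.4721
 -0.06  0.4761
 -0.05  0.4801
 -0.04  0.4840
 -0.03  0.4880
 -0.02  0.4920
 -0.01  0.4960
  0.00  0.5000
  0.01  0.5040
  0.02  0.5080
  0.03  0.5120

$35.98

σ√T = 0.38 × 1.2247 = 0.4654
ln(S/K) + (r − q + σ²/2)T = ln(279/273) + (0.067 − 0.012 + 0.38²/2)·1.5 = 0.0217 + 0.1908 = 0.2125
d₁ = 0.2125 / 0.4654 = 0.4567 ≈ 0.46
d₂ = d₁ − σ√T = 0.4567 − 0.4654 = -0.0087 ≈ -0.01
exp(−qT) = exp(−0.012·1.5) = 0.9822;  exp(−rT) = exp(−0.067·1.5) = 0.9044
N(−d₂) = N(0.01) = 0.5040;  N(−d₁) = N(-0.46) = 0.3228
P = 273·0.9044·0.5040 − 279·0.9822·0.3228 = 124.4382 − 88.4581 = 35.9801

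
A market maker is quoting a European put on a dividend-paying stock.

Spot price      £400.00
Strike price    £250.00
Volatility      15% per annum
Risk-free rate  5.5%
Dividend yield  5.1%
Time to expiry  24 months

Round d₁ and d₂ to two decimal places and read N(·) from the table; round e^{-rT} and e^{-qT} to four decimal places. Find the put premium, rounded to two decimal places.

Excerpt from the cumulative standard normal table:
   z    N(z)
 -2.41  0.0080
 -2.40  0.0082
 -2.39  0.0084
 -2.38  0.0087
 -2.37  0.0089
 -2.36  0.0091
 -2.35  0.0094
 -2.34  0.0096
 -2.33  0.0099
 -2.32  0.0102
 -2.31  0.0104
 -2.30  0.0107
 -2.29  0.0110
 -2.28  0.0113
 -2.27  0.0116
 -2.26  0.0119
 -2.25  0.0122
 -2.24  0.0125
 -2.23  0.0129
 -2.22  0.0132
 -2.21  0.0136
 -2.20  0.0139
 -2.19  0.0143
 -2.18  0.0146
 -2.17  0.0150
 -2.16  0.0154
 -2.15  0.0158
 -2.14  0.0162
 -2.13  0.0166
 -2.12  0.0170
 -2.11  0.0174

£0.25

σ√T = 0.15 × 1.4142 = 0.2121
ln(S/K) + (r − q + σ²/2)T = ln(400/250) + (0.055 − 0.051 + 0.15²/2)·2 = 0.4700 + 0.0305 = 0.5005
d₁ = 0.5005 / 0.2121 = 2.3594 ≈ 2.36
d₂ = d₁ − σ√T = 2.3594 − 0.2121 = 2.1473 ≈ 2.15
exp(−qT) = exp(−0.051·2) = 0.9030;  exp(−rT) = exp(−0.055·2) = 0.8958
N(−d₂) = N(-2.15) = 0.0158;  N(−d₁) = N(-2.36) = 0.0091
P = 250·0.8958·0.0158 − 400·0.9030·0.0091 = 3.5384 − 3.2869 = 0.2515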